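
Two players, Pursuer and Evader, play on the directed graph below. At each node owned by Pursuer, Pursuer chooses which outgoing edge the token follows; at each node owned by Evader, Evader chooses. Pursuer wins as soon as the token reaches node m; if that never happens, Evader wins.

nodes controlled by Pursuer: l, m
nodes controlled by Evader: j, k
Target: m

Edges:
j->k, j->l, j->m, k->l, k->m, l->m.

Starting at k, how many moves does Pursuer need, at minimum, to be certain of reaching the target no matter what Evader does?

2

A0 = {m}
A1: add {l} — l (Pursuer) has l→m.
A2: add {k} — k (Evader): all of {l, m} already in.
k enters the attractor at level 2, so Pursuer can force the target in 2 moves from there.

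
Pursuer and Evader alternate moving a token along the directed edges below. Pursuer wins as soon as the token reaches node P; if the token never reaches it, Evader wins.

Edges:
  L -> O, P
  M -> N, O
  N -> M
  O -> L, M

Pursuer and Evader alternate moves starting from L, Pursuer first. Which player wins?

Track states (vertex, player-to-move).
A0 = {(P,Pursuer), (P,Evader)}
A1: add {(L,Pursuer)}.
(L,Pursuer) ∈ A1 ⇒ Pursuer forces the target.

Pursuer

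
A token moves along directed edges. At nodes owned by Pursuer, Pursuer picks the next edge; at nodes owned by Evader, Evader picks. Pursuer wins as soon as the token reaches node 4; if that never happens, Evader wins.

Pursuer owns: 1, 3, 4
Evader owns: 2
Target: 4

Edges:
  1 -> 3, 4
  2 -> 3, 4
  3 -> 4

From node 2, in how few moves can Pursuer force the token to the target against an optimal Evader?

A0 = {4}
A1: add {1, 3} — 1 (Pursuer) has 1→4; 3 (Pursuer) has 3→4.
A2: add {2} — 2 (Evader): all of {3, 4} already in.
A2 = all vertices. Fixed point.
2 enters the attractor at level 2, so Pursuer can force the target in 2 moves from there.

2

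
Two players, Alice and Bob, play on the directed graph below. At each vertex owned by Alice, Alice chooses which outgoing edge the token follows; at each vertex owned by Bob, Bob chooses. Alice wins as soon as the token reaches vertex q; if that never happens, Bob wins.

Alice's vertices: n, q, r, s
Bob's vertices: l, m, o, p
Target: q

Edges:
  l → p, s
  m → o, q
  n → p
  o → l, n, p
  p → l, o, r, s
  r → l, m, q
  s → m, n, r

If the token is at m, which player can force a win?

A0 = {q}
A1: add {r} — r (Alice) has r→q.
A2: add {s} — s (Alice) has s→r.
A3 = A2; e.g. l (Bob) can still go to p. Fixed point.
m never enters the attractor, so Bob can avoid the target forever.

Bob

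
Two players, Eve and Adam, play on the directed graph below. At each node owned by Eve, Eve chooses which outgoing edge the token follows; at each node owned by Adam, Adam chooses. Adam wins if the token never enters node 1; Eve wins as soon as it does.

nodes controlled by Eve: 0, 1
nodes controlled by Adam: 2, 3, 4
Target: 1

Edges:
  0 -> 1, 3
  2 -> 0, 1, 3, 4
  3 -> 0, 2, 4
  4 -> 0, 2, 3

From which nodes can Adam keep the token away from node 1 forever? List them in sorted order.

2, 3, 4

A0 = {1}
A1: add {0} — 0 (Eve) has 0→1.
A2 = A1; e.g. 2 (Adam) can still go to 3. Fixed point.
Eve's attractor = {0, 1}; Adam avoids the target exactly from the complement.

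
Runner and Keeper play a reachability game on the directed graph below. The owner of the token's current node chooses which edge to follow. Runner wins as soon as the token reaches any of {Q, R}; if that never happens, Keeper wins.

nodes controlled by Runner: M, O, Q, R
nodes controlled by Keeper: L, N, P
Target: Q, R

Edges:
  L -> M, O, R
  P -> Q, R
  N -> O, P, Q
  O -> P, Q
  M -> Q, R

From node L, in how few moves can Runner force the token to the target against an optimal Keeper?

A0 = {Q, R}
A1: add {M, O, P} — M (Runner) has M→Q; O (Runner) has O→Q; P (Keeper): all of {Q, R} already in.
A2: add {L, N} — L (Keeper): all of {M, O, R} already in; N (Keeper): all of {O, P, Q} already in.
A2 = all vertices. Fixed point.
L enters the attractor at level 2, so Runner can force the target in 2 moves from there.

2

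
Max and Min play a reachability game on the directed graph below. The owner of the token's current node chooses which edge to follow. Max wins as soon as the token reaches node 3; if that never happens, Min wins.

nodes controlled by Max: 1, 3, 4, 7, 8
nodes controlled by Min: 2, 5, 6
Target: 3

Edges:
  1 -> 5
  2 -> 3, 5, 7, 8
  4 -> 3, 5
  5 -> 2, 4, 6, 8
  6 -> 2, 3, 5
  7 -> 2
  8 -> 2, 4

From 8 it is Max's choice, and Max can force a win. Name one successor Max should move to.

A0 = {3}
A1: add {4} — 4 (Max) has 4→3.
A2: add {8} — 8 (Max) has 8→4.
A3 = A2; e.g. 1 (Max) has no edge into A2. Fixed point.
From 8, successor 4 is in the attractor (rank 1); the other successor 2 is not.

4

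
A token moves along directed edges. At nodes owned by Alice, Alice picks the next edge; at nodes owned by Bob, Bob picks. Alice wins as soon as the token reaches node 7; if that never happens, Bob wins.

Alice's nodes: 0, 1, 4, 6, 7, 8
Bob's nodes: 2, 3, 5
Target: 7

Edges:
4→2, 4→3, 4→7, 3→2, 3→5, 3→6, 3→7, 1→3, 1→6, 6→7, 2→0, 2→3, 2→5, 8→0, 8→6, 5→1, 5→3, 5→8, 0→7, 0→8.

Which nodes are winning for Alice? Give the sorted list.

0, 1, 4, 6, 7, 8

A0 = {7}
A1: add {0, 4, 6} — 0 (Alice) has 0→7; 4 (Alice) has 4→7; 6 (Alice) has 6→7.
A2: add {1, 8} — 1 (Alice) has 1→6; 8 (Alice) has 8→0.
A3 = A2; e.g. 2 (Bob) can still go to 3. Fixed point.
Alice's winning region = {0, 1, 4, 6, 7, 8}.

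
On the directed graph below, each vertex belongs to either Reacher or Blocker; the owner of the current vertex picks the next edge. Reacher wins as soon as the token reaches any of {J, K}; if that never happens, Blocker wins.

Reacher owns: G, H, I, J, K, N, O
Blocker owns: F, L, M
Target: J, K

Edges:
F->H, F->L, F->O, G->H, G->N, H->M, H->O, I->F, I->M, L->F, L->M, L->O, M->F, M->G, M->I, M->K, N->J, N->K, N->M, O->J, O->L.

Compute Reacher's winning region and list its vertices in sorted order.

A0 = {J, K}
A1: add {N, O} — N (Reacher) has N→J; O (Reacher) has O→J.
A2: add {G, H} — G (Reacher) has G→N; H (Reacher) has H→O.
A3 = A2; e.g. F (Blocker) can still go to L. Fixed point.
Reacher's winning region = {G, H, J, K, N, O}.

G, H, J, K, N, O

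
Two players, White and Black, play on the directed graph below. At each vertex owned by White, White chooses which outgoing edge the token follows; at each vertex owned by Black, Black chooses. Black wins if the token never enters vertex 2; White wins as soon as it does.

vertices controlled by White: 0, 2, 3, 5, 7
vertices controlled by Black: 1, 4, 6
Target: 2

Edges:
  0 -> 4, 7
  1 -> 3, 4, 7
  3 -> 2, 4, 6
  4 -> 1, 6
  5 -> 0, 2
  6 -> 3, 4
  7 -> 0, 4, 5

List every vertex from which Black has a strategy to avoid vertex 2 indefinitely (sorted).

1, 4, 6

A0 = {2}
A1: add {3, 5} — 3 (White) has 3→2; 5 (White) has 5→2.
A2: add {7} — 7 (White) has 7→5.
A3: add {0} — 0 (White) has 0→7.
A4 = A3; e.g. 1 (Black) can still go to 4. Fixed point.
White's attractor = {0, 2, 3, 5, 7}; Black avoids the target exactly from the complement.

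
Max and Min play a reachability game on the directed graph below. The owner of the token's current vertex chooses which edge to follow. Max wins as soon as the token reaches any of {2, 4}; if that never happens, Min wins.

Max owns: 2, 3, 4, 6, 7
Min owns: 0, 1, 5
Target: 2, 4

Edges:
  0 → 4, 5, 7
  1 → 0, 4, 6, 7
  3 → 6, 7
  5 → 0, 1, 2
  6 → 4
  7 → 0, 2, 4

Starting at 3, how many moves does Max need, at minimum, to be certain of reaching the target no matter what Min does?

2

A0 = {2, 4}
A1: add {6, 7} — 6 (Max) has 6→4; 7 (Max) has 7→2.
A2: add {3} — 3 (Max) has 3→6.
A3 = A2; e.g. 0 (Min) can still go to 5. Fixed point.
3 enters the attractor at level 2, so Max can force the target in 2 moves from there.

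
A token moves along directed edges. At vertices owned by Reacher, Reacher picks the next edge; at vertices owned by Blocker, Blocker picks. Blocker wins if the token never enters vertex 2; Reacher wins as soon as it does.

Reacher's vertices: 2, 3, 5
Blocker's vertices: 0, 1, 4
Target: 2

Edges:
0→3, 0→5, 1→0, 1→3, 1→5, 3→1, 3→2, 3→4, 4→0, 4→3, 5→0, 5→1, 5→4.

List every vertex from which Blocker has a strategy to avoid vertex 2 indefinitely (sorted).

0, 1, 4, 5

A0 = {2}
A1: add {3} — 3 (Reacher) has 3→2.
A2 = A1; e.g. 0 (Blocker) can still go to 5. Fixed point.
Reacher's attractor = {2, 3}; Blocker avoids the target exactly from the complement.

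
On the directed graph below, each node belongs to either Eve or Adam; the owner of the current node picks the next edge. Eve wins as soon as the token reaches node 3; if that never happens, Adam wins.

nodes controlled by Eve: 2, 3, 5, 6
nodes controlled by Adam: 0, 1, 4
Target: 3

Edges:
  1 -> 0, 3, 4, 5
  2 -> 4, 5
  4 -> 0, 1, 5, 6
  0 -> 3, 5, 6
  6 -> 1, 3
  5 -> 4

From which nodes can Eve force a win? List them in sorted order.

A0 = {3}
A1: add {6} — 6 (Eve) has 6→3.
A2 = A1; e.g. 0 (Adam) can still go to 5. Fixed point.
Eve's winning region = {3, 6}.

3, 6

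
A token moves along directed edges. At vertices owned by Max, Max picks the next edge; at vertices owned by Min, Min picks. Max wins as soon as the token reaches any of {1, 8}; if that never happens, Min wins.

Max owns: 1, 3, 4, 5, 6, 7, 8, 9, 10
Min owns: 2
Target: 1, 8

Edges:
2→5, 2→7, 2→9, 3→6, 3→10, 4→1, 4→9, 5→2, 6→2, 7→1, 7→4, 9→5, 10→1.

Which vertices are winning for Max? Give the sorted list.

A0 = {1, 8}
A1: add {4, 7, 10} — 4 (Max) has 4→1; 7 (Max) has 7→1; 10 (Max) has 10→1.
A2: add {3} — 3 (Max) has 3→10.
A3 = A2; e.g. 2 (Min) can still go to 5. Fixed point.
Max's winning region = {1, 3, 4, 7, 8, 10}.

1, 3, 4, 7, 8, 10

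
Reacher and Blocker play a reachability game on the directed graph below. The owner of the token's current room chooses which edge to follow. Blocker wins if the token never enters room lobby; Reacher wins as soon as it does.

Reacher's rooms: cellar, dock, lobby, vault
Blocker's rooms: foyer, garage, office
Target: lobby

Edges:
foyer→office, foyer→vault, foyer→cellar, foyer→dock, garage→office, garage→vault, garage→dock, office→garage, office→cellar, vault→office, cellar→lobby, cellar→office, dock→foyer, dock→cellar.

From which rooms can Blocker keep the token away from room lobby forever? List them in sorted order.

foyer, garage, office, vault

A0 = {lobby}
A1: add {cellar} — cellar (Reacher) has cellar→lobby.
A2: add {dock} — dock (Reacher) has dock→cellar.
A3 = A2; e.g. foyer (Blocker) can still go to office. Fixed point.
Reacher's attractor = {cellar, dock, lobby}; Blocker avoids the target exactly from the complement.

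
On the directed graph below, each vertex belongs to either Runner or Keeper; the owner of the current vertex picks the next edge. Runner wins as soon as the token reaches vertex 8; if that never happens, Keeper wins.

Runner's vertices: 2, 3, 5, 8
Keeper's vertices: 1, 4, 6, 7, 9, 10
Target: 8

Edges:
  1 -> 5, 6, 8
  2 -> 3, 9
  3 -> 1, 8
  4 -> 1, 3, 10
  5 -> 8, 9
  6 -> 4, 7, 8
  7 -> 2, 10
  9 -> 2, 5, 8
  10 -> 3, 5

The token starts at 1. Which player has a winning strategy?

A0 = {8}
A1: add {3, 5} — 3 (Runner) has 3→8; 5 (Runner) has 5→8.
A2: add {2, 10} — 2 (Runner) has 2→3; 10 (Keeper): all of {3, 5} already in.
A3: add {7, 9} — 7 (Keeper): all of {2, 10} already in; 9 (Keeper): all of {2, 5, 8} already in.
A4 = A3; e.g. 1 (Keeper) can still go to 6. Fixed point.
1 never enters the attractor, so Keeper can avoid the target forever.

Keeper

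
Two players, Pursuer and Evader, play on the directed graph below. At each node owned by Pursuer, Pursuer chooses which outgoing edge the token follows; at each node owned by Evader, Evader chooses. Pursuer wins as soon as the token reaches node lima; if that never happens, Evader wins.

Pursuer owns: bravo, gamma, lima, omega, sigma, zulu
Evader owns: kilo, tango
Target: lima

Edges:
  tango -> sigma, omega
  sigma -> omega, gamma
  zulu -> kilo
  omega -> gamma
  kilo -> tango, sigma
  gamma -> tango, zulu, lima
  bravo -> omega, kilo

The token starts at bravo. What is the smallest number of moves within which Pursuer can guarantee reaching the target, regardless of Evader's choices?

3

A0 = {lima}
A1: add {gamma} — gamma (Pursuer) has gamma→lima.
A2: add {omega, sigma} — sigma (Pursuer) has sigma→gamma; omega (Pursuer) has omega→gamma.
A3: add {bravo, tango} — tango (Evader): all of {sigma, omega} already in; bravo (Pursuer) has bravo→omega.
bravo enters the attractor at level 3, so Pursuer can force the target in 3 moves from there.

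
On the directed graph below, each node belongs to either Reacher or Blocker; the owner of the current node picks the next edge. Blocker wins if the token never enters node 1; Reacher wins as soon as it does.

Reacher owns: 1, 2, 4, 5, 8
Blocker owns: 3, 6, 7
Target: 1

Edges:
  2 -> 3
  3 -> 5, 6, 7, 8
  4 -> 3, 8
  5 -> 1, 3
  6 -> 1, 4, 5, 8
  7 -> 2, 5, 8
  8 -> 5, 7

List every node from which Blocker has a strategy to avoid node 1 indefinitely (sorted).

A0 = {1}
A1: add {5} — 5 (Reacher) has 5→1.
A2: add {8} — 8 (Reacher) has 8→5.
A3: add {4} — 4 (Reacher) has 4→8.
A4: add {6} — 6 (Blocker): all of {1, 4, 5, 8} already in.
A5 = A4; e.g. 2 (Reacher) has no edge into A4. Fixed point.
Reacher's attractor = {1, 4, 5, 6, 8}; Blocker avoids the target exactly from the complement.

2, 3, 7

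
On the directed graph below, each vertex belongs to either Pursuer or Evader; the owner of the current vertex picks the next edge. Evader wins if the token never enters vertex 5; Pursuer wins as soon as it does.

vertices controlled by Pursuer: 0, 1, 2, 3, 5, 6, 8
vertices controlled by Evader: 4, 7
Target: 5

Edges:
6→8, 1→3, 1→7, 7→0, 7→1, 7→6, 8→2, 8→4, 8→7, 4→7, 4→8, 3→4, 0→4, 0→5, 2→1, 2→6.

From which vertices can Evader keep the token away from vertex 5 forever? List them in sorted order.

1, 2, 3, 4, 6, 7, 8

A0 = {5}
A1: add {0} — 0 (Pursuer) has 0→5.
A2 = A1; e.g. 1 (Pursuer) has no edge into A1. Fixed point.
Pursuer's attractor = {0, 5}; Evader avoids the target exactly from the complement.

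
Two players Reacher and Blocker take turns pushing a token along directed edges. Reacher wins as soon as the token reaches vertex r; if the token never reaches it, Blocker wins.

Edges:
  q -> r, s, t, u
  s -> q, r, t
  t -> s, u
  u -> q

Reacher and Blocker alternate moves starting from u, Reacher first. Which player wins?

Blocker

Track states (vertex, player-to-move).
A0 = {(r,Reacher), (r,Blocker)}
A1: add {(q,Reacher), (s,Reacher)}.
A2: add {(u,Blocker)}.
A3: add {(t,Reacher)}.
A4: add {(s,Blocker)}.
A5 = A4; e.g. (q,Blocker) stays out. (u,Reacher) never enters ⇒ Blocker avoids the target.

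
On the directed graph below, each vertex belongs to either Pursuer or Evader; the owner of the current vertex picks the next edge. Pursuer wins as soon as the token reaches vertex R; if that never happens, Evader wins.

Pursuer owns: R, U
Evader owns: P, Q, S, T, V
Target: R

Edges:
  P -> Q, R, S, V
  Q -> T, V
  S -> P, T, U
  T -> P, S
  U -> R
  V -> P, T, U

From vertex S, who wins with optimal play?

A0 = {R}
A1: add {U} — U (Pursuer) has U→R.
A2 = A1; e.g. P (Evader) can still go to Q. Fixed point.
S never enters the attractor, so Evader can avoid the target forever.

Evader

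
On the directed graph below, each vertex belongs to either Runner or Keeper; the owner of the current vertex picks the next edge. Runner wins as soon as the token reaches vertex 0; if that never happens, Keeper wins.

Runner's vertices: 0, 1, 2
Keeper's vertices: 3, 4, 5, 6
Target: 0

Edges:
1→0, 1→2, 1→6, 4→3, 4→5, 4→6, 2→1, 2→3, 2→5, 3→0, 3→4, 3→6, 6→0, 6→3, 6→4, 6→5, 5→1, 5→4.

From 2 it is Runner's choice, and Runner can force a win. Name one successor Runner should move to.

A0 = {0}
A1: add {1} — 1 (Runner) has 1→0.
A2: add {2} — 2 (Runner) has 2→1.
A3 = A2; e.g. 3 (Keeper) can still go to 4. Fixed point.
From 2, successor 1 is in the attractor (rank 1); the other successors 3, 5 are not.

1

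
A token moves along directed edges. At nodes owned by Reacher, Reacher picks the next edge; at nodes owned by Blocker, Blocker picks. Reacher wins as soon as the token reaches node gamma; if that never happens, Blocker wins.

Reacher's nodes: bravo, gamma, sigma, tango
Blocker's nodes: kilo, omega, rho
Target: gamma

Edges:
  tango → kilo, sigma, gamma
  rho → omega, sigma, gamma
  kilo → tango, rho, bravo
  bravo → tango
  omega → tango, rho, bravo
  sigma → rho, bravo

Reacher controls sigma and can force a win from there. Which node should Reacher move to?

bravo

A0 = {gamma}
A1: add {tango} — tango (Reacher) has tango→gamma.
A2: add {bravo} — bravo (Reacher) has bravo→tango.
A3: add {sigma} — sigma (Reacher) has sigma→bravo.
A4 = A3; e.g. rho (Blocker) can still go to omega. Fixed point.
From sigma, successor bravo is in the attractor (rank 2); the other successor rho is not.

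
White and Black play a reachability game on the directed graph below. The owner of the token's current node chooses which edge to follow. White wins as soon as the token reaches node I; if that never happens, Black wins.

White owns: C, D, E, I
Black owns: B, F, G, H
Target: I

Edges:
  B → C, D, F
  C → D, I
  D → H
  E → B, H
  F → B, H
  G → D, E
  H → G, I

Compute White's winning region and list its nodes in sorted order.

C, I

A0 = {I}
A1: add {C} — C (White) has C→I.
A2 = A1; e.g. B (Black) can still go to D. Fixed point.
White's winning region = {C, I}.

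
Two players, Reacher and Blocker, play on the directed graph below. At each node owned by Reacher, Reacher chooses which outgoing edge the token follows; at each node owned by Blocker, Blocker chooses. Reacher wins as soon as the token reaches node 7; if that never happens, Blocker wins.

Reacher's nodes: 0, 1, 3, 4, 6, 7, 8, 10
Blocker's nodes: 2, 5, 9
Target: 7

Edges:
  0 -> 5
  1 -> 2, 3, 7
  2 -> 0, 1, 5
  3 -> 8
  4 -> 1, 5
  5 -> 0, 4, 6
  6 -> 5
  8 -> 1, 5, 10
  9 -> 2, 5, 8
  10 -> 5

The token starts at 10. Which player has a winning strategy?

Blocker

A0 = {7}
A1: add {1} — 1 (Reacher) has 1→7.
A2: add {4, 8} — 4 (Reacher) has 4→1; 8 (Reacher) has 8→1.
A3: add {3} — 3 (Reacher) has 3→8.
A4 = A3; e.g. 0 (Reacher) has no edge into A3. Fixed point.
10 never enters the attractor, so Blocker can avoid the target forever.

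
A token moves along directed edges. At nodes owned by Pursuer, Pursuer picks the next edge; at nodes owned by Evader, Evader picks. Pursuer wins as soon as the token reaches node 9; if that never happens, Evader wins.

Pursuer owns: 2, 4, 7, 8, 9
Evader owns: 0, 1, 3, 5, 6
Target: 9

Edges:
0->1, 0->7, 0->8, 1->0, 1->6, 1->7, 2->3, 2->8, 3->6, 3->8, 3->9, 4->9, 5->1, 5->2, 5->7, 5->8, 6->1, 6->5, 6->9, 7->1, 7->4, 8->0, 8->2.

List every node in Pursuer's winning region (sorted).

A0 = {9}
A1: add {4} — 4 (Pursuer) has 4→9.
A2: add {7} — 7 (Pursuer) has 7→4.
A3 = A2; e.g. 0 (Evader) can still go to 1. Fixed point.
Pursuer's winning region = {4, 7, 9}.

4, 7, 9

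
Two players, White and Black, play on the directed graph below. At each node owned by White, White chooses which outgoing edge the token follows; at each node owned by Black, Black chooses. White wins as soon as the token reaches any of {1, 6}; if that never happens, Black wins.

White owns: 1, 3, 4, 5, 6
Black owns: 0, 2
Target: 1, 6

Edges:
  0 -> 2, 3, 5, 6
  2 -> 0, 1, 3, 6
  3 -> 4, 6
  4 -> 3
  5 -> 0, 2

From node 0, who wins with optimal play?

Black

A0 = {1, 6}
A1: add {3} — 3 (White) has 3→6.
A2: add {4} — 4 (White) has 4→3.
A3 = A2; e.g. 0 (Black) can still go to 2. Fixed point.
0 never enters the attractor, so Black can avoid the target forever.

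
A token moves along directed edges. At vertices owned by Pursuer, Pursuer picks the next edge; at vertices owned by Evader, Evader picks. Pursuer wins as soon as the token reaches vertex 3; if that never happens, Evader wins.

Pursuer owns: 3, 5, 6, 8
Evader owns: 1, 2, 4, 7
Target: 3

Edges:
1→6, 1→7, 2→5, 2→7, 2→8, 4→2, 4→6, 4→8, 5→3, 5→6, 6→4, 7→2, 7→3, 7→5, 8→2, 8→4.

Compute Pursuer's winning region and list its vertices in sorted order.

3, 5

A0 = {3}
A1: add {5} — 5 (Pursuer) has 5→3.
A2 = A1; e.g. 1 (Evader) can still go to 6. Fixed point.
Pursuer's winning region = {3, 5}.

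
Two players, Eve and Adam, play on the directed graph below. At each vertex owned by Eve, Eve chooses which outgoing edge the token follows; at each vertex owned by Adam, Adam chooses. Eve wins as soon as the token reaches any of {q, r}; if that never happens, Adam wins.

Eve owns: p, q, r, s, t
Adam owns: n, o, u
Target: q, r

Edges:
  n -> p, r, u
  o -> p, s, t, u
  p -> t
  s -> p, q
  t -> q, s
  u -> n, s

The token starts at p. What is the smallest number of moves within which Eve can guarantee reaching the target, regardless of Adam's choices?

A0 = {q, r}
A1: add {s, t} — s (Eve) has s→q; t (Eve) has t→q.
A2: add {p} — p (Eve) has p→t.
A3 = A2; e.g. n (Adam) can still go to u. Fixed point.
p enters the attractor at level 2, so Eve can force the target in 2 moves from there.

2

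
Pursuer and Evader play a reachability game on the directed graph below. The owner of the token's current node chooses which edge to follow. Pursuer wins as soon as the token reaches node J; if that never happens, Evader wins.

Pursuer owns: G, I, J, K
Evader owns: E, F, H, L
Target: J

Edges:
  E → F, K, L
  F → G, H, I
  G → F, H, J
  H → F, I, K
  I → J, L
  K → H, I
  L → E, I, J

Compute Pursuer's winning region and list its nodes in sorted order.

G, I, J, K

A0 = {J}
A1: add {G, I} — G (Pursuer) has G→J; I (Pursuer) has I→J.
A2: add {K} — K (Pursuer) has K→I.
A3 = A2; e.g. E (Evader) can still go to F. Fixed point.
Pursuer's winning region = {G, I, J, K}.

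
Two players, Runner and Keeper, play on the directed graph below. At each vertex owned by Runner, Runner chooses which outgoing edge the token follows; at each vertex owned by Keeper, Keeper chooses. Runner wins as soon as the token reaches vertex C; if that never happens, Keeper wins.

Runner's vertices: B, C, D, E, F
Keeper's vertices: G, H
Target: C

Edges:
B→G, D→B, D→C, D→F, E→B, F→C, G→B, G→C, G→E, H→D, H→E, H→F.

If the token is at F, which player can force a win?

Runner

A0 = {C}
A1: add {D, F} — D (Runner) has D→C; F (Runner) has F→C.
A2 = A1; e.g. B (Runner) has no edge into A1. Fixed point.
F ∈ A1, so Runner can force the target.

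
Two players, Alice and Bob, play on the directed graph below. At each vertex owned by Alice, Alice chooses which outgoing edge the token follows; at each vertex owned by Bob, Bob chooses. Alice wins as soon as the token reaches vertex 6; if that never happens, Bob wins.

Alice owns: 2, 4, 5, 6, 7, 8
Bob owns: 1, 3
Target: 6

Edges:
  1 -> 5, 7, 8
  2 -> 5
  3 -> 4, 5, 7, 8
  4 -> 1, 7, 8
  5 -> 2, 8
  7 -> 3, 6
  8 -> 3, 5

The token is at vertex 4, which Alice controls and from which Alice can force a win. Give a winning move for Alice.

A0 = {6}
A1: add {7} — 7 (Alice) has 7→6.
A2: add {4} — 4 (Alice) has 4→7.
A3 = A2; e.g. 1 (Bob) can still go to 5. Fixed point.
From 4, successor 7 is in the attractor (rank 1); the other successors 1, 8 are not.

7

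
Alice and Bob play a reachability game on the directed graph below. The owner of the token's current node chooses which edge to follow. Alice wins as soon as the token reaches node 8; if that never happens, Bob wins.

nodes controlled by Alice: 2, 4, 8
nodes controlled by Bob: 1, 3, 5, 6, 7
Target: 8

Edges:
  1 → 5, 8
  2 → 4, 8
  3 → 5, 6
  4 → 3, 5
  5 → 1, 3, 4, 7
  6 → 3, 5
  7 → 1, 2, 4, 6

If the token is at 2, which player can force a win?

Alice

A0 = {8}
A1: add {2} — 2 (Alice) has 2→8.
A2 = A1; e.g. 1 (Bob) can still go to 5. Fixed point.
2 ∈ A1, so Alice can force the target.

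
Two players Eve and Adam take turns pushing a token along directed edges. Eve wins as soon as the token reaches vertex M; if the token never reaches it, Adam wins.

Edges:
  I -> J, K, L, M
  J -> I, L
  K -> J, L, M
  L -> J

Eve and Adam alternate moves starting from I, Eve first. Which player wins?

Eve

Track states (vertex, player-to-move).
A0 = {(M,Eve), (M,Adam)}
A1: add {(I,Eve), (K,Eve)}.
(I,Eve) ∈ A1 ⇒ Eve forces the target.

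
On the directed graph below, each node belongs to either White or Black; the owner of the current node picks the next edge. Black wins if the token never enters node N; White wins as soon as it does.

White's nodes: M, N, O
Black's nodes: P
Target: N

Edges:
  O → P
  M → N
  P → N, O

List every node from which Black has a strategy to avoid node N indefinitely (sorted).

O, P

A0 = {N}
A1: add {M} — M (White) has M→N.
A2 = A1; e.g. O (White) has no edge into A1. Fixed point.
White's attractor = {M, N}; Black avoids the target exactly from the complement.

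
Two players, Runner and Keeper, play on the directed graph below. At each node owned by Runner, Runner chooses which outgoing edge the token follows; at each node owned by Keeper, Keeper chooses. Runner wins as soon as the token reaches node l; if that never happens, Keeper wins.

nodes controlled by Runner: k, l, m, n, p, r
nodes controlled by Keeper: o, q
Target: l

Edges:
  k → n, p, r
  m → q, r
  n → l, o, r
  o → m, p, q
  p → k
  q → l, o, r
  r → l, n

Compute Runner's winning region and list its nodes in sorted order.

A0 = {l}
A1: add {n, r} — n (Runner) has n→l; r (Runner) has r→l.
A2: add {k, m} — k (Runner) has k→n; m (Runner) has m→r.
A3: add {p} — p (Runner) has p→k.
A4 = A3; e.g. o (Keeper) can still go to q. Fixed point.
Runner's winning region = {k, l, m, n, p, r}.

k, l, m, n, p, r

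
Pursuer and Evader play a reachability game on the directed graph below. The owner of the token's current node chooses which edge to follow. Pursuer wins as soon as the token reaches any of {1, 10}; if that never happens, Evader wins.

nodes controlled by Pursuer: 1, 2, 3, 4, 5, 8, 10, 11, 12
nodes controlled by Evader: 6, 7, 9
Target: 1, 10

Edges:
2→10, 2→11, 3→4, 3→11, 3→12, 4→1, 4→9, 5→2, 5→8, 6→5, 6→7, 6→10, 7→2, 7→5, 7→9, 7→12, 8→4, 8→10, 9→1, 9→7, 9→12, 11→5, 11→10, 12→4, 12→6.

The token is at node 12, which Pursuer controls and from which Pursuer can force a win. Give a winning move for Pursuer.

A0 = {1, 10}
A1: add {2, 4, 8, 11} — 2 (Pursuer) has 2→10; 4 (Pursuer) has 4→1; 8 (Pursuer) has 8→10; 11 (Pursuer) has 11→10.
A2: add {3, 5, 12} — 3 (Pursuer) has 3→4; 5 (Pursuer) has 5→2; 12 (Pursuer) has 12→4.
A3 = A2; e.g. 6 (Evader) can still go to 7. Fixed point.
From 12, successor 4 is in the attractor (rank 1); the other successor 6 is not.

4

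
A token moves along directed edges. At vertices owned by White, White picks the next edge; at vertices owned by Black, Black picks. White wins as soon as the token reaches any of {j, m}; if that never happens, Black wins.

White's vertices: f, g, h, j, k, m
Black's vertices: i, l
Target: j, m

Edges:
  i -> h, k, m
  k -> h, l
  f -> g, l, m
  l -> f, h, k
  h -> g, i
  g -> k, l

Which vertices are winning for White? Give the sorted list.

f, j, m

A0 = {j, m}
A1: add {f} — f (White) has f→m.
A2 = A1; e.g. g (White) has no edge into A1. Fixed point.
White's winning region = {f, j, m}.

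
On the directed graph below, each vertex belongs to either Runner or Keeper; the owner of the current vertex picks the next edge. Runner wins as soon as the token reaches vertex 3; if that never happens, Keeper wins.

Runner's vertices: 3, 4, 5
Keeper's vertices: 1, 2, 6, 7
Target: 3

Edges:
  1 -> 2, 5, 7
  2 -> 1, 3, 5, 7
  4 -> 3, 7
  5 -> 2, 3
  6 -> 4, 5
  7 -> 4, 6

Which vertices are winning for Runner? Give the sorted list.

3, 4, 5, 6, 7

A0 = {3}
A1: add {4, 5} — 4 (Runner) has 4→3; 5 (Runner) has 5→3.
A2: add {6} — 6 (Keeper): all of {4, 5} already in.
A3: add {7} — 7 (Keeper): all of {4, 6} already in.
A4 = A3; e.g. 1 (Keeper) can still go to 2. Fixed point.
Runner's winning region = {3, 4, 5, 6, 7}.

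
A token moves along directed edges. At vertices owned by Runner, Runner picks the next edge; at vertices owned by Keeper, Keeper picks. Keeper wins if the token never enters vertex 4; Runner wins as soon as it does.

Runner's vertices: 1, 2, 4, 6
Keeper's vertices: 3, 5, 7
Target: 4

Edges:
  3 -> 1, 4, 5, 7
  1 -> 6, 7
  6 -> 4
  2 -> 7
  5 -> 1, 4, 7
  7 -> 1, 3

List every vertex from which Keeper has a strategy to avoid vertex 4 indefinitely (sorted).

A0 = {4}
A1: add {6} — 6 (Runner) has 6→4.
A2: add {1} — 1 (Runner) has 1→6.
A3 = A2; e.g. 2 (Runner) has no edge into A2. Fixed point.
Runner's attractor = {1, 4, 6}; Keeper avoids the target exactly from the complement.

2, 3, 5, 7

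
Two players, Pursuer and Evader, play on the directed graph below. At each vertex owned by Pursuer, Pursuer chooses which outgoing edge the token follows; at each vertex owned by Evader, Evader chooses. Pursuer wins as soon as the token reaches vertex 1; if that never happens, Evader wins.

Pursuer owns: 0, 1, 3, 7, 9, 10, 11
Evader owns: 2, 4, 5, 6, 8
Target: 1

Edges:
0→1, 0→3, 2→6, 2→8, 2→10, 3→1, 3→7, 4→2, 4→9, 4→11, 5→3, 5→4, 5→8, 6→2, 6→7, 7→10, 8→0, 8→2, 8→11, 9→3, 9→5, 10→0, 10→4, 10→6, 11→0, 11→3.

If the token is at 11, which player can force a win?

Pursuer

A0 = {1}
A1: add {0, 3} — 0 (Pursuer) has 0→1; 3 (Pursuer) has 3→1.
A2: add {9, 10, 11} — 9 (Pursuer) has 9→3; 10 (Pursuer) has 10→0; 11 (Pursuer) has 11→0.
11 ∈ A2, so Pursuer can force the target.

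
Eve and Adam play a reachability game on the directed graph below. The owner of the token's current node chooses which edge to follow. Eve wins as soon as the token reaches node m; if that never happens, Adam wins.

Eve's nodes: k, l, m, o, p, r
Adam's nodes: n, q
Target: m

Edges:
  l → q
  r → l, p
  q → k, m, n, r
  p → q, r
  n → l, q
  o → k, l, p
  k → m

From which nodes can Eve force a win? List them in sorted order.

A0 = {m}
A1: add {k} — k (Eve) has k→m.
A2: add {o} — o (Eve) has o→k.
A3 = A2; e.g. l (Eve) has no edge into A2. Fixed point.
Eve's winning region = {k, m, o}.

k, m, o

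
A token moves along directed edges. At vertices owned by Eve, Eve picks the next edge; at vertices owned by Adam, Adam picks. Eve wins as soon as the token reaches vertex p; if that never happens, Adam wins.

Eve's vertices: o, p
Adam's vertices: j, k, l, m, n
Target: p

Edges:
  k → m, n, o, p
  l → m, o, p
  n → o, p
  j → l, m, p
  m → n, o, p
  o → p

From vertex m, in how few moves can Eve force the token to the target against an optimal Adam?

3

A0 = {p}
A1: add {o} — o (Eve) has o→p.
A2: add {n} — n (Adam): all of {o, p} already in.
A3: add {m} — m (Adam): all of {n, o, p} already in.
m enters the attractor at level 3, so Eve can force the target in 3 moves from there.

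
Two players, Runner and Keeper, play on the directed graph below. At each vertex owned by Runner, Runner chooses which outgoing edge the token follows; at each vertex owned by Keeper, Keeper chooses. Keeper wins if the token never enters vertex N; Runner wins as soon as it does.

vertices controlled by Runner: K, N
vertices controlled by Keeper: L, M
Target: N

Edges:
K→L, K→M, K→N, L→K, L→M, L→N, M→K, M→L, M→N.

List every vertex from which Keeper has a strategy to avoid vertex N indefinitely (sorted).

A0 = {N}
A1: add {K} — K (Runner) has K→N.
A2 = A1; e.g. L (Keeper) can still go to M. Fixed point.
Runner's attractor = {K, N}; Keeper avoids the target exactly from the complement.

L, M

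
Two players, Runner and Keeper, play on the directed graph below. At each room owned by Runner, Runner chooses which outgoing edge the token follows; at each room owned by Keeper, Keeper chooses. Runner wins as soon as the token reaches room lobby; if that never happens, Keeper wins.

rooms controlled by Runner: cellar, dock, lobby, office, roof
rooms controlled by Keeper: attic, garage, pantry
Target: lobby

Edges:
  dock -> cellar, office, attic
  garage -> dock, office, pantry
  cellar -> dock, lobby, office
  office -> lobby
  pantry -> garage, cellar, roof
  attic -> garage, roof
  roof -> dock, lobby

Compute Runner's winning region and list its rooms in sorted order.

A0 = {lobby}
A1: add {cellar, office, roof} — cellar (Runner) has cellar→lobby; office (Runner) has office→lobby; roof (Runner) has roof→lobby.
A2: add {dock} — dock (Runner) has dock→cellar.
A3 = A2; e.g. garage (Keeper) can still go to pantry. Fixed point.
Runner's winning region = {cellar, dock, lobby, office, roof}.

cellar, dock, lobby, office, roof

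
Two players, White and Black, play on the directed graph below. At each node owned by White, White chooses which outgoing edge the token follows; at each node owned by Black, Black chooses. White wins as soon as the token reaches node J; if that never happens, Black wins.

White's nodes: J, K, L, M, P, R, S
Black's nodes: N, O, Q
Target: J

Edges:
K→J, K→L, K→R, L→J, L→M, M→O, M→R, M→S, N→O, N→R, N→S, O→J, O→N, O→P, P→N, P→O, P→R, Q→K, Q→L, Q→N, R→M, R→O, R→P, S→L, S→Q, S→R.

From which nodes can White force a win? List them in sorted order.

A0 = {J}
A1: add {K, L} — K (White) has K→J; L (White) has L→J.
A2: add {S} — S (White) has S→L.
A3: add {M} — M (White) has M→S.
A4: add {R} — R (White) has R→M.
A5: add {P} — P (White) has P→R.
A6 = A5; e.g. N (Black) can still go to O. Fixed point.
White's winning region = {J, K, L, M, P, R, S}.

J, K, L, M, P, R, S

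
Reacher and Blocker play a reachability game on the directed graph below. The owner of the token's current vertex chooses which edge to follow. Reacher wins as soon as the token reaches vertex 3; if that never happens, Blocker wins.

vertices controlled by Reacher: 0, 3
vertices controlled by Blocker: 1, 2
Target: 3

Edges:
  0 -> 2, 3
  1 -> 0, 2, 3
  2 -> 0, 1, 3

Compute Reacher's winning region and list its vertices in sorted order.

0, 3

A0 = {3}
A1: add {0} — 0 (Reacher) has 0→3.
A2 = A1; e.g. 1 (Blocker) can still go to 2. Fixed point.
Reacher's winning region = {0, 3}.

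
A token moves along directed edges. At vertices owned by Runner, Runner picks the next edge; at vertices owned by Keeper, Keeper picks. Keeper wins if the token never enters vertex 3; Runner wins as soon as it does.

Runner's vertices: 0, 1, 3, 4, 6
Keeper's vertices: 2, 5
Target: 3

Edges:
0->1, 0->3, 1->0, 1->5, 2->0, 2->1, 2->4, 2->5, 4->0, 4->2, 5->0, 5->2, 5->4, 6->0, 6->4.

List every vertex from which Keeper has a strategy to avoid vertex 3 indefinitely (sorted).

2, 5

A0 = {3}
A1: add {0} — 0 (Runner) has 0→3.
A2: add {1, 4, 6} — 1 (Runner) has 1→0; 4 (Runner) has 4→0; 6 (Runner) has 6→0.
A3 = A2; e.g. 2 (Keeper) can still go to 5. Fixed point.
Runner's attractor = {0, 1, 3, 4, 6}; Keeper avoids the target exactly from the complement.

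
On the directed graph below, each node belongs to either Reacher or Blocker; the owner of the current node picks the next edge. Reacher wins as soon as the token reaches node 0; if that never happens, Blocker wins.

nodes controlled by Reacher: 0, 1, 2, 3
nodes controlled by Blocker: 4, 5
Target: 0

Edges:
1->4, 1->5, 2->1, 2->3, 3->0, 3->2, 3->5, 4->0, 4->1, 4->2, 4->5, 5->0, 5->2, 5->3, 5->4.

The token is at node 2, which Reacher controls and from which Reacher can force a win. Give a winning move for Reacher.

A0 = {0}
A1: add {3} — 3 (Reacher) has 3→0.
A2: add {2} — 2 (Reacher) has 2→3.
A3 = A2; e.g. 1 (Reacher) has no edge into A2. Fixed point.
From 2, successor 3 is in the attractor (rank 1); the other successor 1 is not.

3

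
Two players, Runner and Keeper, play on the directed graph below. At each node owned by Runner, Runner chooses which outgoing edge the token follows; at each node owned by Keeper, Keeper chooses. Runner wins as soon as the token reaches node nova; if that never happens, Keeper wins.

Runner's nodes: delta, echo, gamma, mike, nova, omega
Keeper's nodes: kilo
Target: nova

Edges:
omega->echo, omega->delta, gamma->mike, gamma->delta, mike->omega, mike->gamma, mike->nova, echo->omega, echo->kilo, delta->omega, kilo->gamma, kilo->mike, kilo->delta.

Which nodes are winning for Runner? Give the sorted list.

gamma, mike, nova

A0 = {nova}
A1: add {mike} — mike (Runner) has mike→nova.
A2: add {gamma} — gamma (Runner) has gamma→mike.
A3 = A2; e.g. omega (Runner) has no edge into A2. Fixed point.
Runner's winning region = {gamma, mike, nova}.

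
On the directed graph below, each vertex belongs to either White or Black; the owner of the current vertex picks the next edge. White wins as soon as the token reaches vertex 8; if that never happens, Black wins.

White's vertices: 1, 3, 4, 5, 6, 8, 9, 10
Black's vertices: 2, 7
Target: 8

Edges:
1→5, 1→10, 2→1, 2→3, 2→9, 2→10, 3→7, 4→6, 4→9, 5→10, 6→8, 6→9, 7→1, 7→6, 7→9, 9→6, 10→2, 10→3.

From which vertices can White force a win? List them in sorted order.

A0 = {8}
A1: add {6} — 6 (White) has 6→8.
A2: add {4, 9} — 4 (White) has 4→6; 9 (White) has 9→6.
A3 = A2; e.g. 1 (White) has no edge into A2. Fixed point.
White's winning region = {4, 6, 8, 9}.

4, 6, 8, 9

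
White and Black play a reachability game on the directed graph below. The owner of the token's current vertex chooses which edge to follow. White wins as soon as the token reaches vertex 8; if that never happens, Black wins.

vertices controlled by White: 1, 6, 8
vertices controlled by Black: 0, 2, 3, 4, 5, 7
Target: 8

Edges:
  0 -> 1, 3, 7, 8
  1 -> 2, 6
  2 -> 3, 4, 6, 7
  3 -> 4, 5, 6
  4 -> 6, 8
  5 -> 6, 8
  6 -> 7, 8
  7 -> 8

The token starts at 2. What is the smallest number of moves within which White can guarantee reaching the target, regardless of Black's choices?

A0 = {8}
A1: add {6, 7} — 6 (White) has 6→8; 7 (Black): all of {8} already in.
A2: add {1, 4, 5} — 1 (White) has 1→6; 4 (Black): all of {6, 8} already in; 5 (Black): all of {6, 8} already in.
A3: add {3} — 3 (Black): all of {4, 5, 6} already in.
A4: add {0, 2} — 0 (Black): all of {1, 3, 7, 8} already in; 2 (Black): all of {3, 4, 6, 7} already in.
A4 = all vertices. Fixed point.
2 enters the attractor at level 4, so White can force the target in 4 moves from there.

4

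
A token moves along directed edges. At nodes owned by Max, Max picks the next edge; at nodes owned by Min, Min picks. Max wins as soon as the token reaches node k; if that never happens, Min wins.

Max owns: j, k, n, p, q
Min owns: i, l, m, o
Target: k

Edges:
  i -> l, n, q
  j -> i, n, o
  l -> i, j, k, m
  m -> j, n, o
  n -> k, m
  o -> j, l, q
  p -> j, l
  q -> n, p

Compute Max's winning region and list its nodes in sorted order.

j, k, n, p, q

A0 = {k}
A1: add {n} — n (Max) has n→k.
A2: add {j, q} — j (Max) has j→n; q (Max) has q→n.
A3: add {p} — p (Max) has p→j.
A4 = A3; e.g. i (Min) can still go to l. Fixed point.
Max's winning region = {j, k, n, p, q}.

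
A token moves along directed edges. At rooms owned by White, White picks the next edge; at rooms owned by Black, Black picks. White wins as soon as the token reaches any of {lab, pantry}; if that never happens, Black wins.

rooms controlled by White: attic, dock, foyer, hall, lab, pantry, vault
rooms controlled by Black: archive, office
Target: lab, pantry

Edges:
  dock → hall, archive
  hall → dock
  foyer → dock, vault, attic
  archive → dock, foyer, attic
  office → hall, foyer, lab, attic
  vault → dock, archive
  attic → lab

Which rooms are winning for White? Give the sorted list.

A0 = {lab, pantry}
A1: add {attic} — attic (White) has attic→lab.
A2: add {foyer} — foyer (White) has foyer→attic.
A3 = A2; e.g. dock (White) has no edge into A2. Fixed point.
White's winning region = {attic, foyer, lab, pantry}.

attic, foyer, lab, pantry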